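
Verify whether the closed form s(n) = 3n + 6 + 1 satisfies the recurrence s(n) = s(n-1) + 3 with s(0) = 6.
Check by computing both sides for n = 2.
From the recurrence with s(0) = 6:
  s(0) = 6, s(1) = 9, s(2) = 12
  so the recurrence gives s(2) = 12.
From the proposed closed form s(n) = 3n + 6 + 1:
  s(2) = 13.
The recurrence gives 12 but the closed form gives 13, so the closed form does not satisfy the recurrence.

No, the closed form is incorrect.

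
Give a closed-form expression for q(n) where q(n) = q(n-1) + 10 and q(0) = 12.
Recurrence: q(n) = q(n-1) + 10, initial: q(0) = 12.
Each step adds 10, so q(n) = q(0) + 10n = 10n + 12.

q(n) = 10n + 12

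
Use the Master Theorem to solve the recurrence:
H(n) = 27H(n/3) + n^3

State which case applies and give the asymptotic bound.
Master Theorem template: H(n) = a·H(n/b) + f(n).
Here: a=27, b=3, f(n)=n^3
Compute log_b(a) = log_3(27) = 3.
f(n) = n^3 = Θ(n^3). Case 2: H(n) = Θ(n^3 log n).

Case 2: H(n) = Θ(n^3 log n)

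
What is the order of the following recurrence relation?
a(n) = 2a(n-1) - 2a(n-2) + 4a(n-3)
The order is the largest lag k for which a(n-k) appears. Here the deepest term is a(n-3), so the order is 3.

Order 3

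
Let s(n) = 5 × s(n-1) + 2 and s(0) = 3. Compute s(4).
Computing step by step:
s(0) = 3
s(1) = 5 × 3 + 2 = 17
s(2) = 5 × 17 + 2 = 87
s(3) = 5 × 87 + 2 = 437
s(4) = 5 × 437 + 2 = 2187

2187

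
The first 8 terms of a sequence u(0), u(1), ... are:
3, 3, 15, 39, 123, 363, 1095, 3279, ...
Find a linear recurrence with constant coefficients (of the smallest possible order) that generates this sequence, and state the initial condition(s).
Look for the lowest-order linear relation among consecutive terms.
Observation: u(n) - 2·u(n-1) - (3)·u(n-2) = 0 holds for the shown terms, and no order-1 relation u(n) = α·u(n-1) + β fits.
Check at n=3: 2·15 + (3)·3 = 39. ✓

u(n) = 2u(n-1) + 3u(n-2), u(0) = 3, u(1) = 3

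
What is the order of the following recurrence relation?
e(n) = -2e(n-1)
The order is the largest lag k for which e(n-k) appears. Here the deepest term is e(n-1), so the order is 1.

Order 1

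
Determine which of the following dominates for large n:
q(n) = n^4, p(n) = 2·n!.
Comparing growth rates:
Growth-rate hierarchy: log n ≺ any polynomial ≺ any exponential cⁿ (c>1) ≺ n! ≺ nⁿ.
factorial dominates polynomial degree 4 asymptotically.

p(n) grows faster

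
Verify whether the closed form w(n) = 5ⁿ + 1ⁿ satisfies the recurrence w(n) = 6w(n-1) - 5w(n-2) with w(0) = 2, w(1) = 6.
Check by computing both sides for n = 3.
From the recurrence with w(0) = 2, w(1) = 6:
  w(0) = 2, w(1) = 6, w(2) = 26, w(3) = 126
  so the recurrence gives w(3) = 126.
From the proposed closed form w(n) = 5ⁿ + 1ⁿ:
  w(3) = 126.
Both sides give 126 at n = 3, and the initial condition(s) match, so the closed form is consistent.

Yes, the closed form is correct.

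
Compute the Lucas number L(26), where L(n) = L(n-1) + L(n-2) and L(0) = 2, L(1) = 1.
Computing the sequence terms:
2, 1, 3, 4, 7, 11, 18, 29, 47, 76, 123, 199, 322, 521, 843, 1364, 2207, 3571, 5778, 9349, 15127, 24476, 39603, 64079, 103682, 167761, 271443

271443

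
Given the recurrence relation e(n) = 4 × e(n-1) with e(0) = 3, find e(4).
Computing step by step:
e(0) = 3
e(1) = 4 × 3 = 12
e(2) = 4 × 12 = 48
e(3) = 4 × 48 = 192
e(4) = 4 × 192 = 768

768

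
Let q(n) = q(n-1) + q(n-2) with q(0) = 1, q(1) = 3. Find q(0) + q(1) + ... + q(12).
Computing the sequence terms: 1, 3, 4, 7, 11, 18, 29, 47, 76, 123, 199, 322, 521
Adding these values together:

1361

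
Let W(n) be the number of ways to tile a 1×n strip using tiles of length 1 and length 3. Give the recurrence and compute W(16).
Condition on the last tile: it has length 1 (leaving a 1×(n-1) strip) or length 3 (leaving a 1×(n-3) strip), so W(n) = W(n-1) + W(n-3) (order-3 linear recurrence).
For 0 ≤ i < 3 only unit tiles fit, so W(i) = 1.
Iterating the recurrence: W(3) = 2, W(4) = 3, W(5) = 4, W(6) = 6, W(7) = 9, W(8) = 13, W(9) = 19, W(10) = 28, W(11) = 41, W(12) = 60, W(13) = 88, W(14) = 129, W(15) = 189, W(16) = 277.

W(n) = W(n-1) + W(n-3), with W(i) = 1 for 0 ≤ i < 3; W(16) = 277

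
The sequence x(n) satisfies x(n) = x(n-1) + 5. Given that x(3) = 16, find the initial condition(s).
x(3) = x(0) + 3·5, so x(0) = 16 - 15 = 1.

x(0) = 1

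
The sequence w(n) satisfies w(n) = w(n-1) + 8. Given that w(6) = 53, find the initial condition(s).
w(6) = w(0) + 6·8, so w(0) = 53 - 48 = 5.

w(0) = 5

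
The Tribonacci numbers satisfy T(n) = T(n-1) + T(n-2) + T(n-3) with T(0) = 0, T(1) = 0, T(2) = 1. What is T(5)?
Computing the sequence terms:
0, 0, 1, 1, 2, 4

4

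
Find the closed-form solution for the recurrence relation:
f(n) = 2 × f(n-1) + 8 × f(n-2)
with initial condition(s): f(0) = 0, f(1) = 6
Recurrence: f(n) = 2 × f(n-1) + 8 × f(n-2), initial: f(0) = 0, f(1) = 6.
Characteristic equation: r² - 2r - 8 = 0, which factors as (r - 4)(r + 2) = 0, so r = 4, -2. General solution f(n) = A·4ⁿ + B·(-2)ⁿ. From f(0) = 0: A + B = 0. From f(1) = 6: 4A - 2B = 6. Solving gives A = 1, B = -1.

f(n) = 4ⁿ - (-2)ⁿ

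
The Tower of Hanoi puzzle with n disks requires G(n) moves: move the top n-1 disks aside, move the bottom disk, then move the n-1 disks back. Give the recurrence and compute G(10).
Moving n disks = move the top n-1 disks aside (G(n-1) moves) + move the largest disk (1 move) + move the n-1 disks back on top (G(n-1) moves), so G(n) = 2G(n-1) + 1, with G(1) = 1 (a single disk takes one move).
First terms: 1, 3, 7, 15, 31, 63, … — each is one less than a power of 2. Indeed G(n) + 1 = 2(G(n-1) + 1) with G(1) + 1 = 2, so G(n) + 1 = 2ⁿ and G(n) = 2ⁿ - 1.
Hence G(10) = 2^10 - 1 = 1024 - 1 = 1023.

G(n) = 2G(n-1) + 1, G(1) = 1; G(10) = 1023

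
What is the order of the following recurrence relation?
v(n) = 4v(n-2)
The order is the largest lag k for which v(n-k) appears. Here the deepest term is v(n-2), so the order is 2.

Order 2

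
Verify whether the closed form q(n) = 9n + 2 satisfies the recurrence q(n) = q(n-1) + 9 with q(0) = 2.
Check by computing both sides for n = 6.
From the recurrence with q(0) = 2:
  q(0) = 2, q(1) = 11, q(2) = 20, q(3) = 29, q(4) = 38, q(5) = 47, q(6) = 56
  so the recurrence gives q(6) = 56.
From the proposed closed form q(n) = 9n + 2:
  q(6) = 56.
Both sides give 56 at n = 6, and the initial condition(s) match, so the closed form is consistent.

Yes, the closed form is correct.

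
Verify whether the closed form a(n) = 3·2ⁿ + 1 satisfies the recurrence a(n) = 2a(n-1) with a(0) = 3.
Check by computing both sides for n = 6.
From the recurrence with a(0) = 3:
  a(0) = 3, a(1) = 6, a(2) = 12, a(3) = 24, a(4) = 48, a(5) = 96, a(6) = 192
  so the recurrence gives a(6) = 192.
From the proposed closed form a(n) = 3·2ⁿ + 1:
  a(6) = 193.
The recurrence gives 192 but the closed form gives 193, so the closed form does not satisfy the recurrence.

No, the closed form is incorrect.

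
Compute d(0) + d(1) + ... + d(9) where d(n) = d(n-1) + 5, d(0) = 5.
Computing the sequence terms: 5, 10, 15, 20, 25, 30, 35, 40, 45, 50
Adding these values together:

275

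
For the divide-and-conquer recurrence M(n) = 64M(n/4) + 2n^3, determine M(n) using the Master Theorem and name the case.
Master Theorem template: M(n) = a·M(n/b) + f(n).
Here: a=64, b=4, f(n)=2n^3
Compute log_b(a) = log_4(64) = 3.
f(n) = 2n^3 = Θ(n^3). Case 2: M(n) = Θ(n^3 log n).

Case 2: M(n) = Θ(n^3 log n)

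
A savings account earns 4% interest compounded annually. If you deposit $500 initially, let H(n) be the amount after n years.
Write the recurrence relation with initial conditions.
Each year the balance grows by 4%, i.e. is multiplied by 1 + 4/100 = 1.04, so H(n) = 1.04 × H(n-1). The initial deposit gives H(0) = 500.
Unrolling gives the closed form H(n) = 500 × (1.04)ⁿ.

H(n) = 1.04 × H(n-1), H(0) = 500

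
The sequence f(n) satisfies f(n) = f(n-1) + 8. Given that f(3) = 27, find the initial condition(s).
f(3) = f(0) + 3·8, so f(0) = 27 - 24 = 3.

f(0) = 3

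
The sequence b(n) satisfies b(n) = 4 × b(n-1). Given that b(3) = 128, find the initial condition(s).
In general b(n) = 4ⁿ · b(0). At n = 3: b(0) = b(3) / 4^3 = 128 / 64 = 2.

b(0) = 2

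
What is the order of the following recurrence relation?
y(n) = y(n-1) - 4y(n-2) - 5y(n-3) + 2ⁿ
The order is the largest lag k for which y(n-k) appears. Here the deepest term is y(n-3) (the 2ⁿ term is non-homogeneous and does not affect the order), so the order is 3.

Order 3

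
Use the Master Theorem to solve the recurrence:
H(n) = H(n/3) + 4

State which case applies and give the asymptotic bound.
Master Theorem template: H(n) = a·H(n/b) + f(n).
Here: a=1, b=3, f(n)=4
Compute log_b(a) = log_3(1) = 0.
f(n) = 4 = Θ(1). Case 2: H(n) = Θ(log n).

Case 2: H(n) = Θ(log n)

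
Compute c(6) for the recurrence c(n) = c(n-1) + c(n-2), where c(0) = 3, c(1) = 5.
Computing the sequence terms:
3, 5, 8, 13, 21, 34, 55

55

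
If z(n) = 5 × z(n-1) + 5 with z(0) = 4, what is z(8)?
Computing step by step:
z(0) = 4
z(1) = 5 × 4 + 5 = 25
z(2) = 5 × 25 + 5 = 130
z(3) = 5 × 130 + 5 = 655
z(4) = 5 × 655 + 5 = 3280
z(5) = 5 × 3280 + 5 = 16405
z(6) = 5 × 16405 + 5 = 82030
z(7) = 5 × 82030 + 5 = 410155
z(8) = 5 × 410155 + 5 = 2050780

2050780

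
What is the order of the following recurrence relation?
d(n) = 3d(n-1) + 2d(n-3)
The order is the largest lag k for which d(n-k) appears. Here the deepest term is d(n-3), so the order is 3.

Order 3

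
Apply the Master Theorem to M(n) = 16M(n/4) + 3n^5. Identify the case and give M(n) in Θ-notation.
Master Theorem template: M(n) = a·M(n/b) + f(n).
Here: a=16, b=4, f(n)=3n^5
Compute log_b(a) = log_4(16) = 2.
f(n) = 3n^5 = Ω(n^(2+ε)) with ε = 3, and the regularity condition holds (a·f(n/b) = (a/b^5)·f(n) with a/b^5 = 4^-3 < 1). Case 3: M(n) = Θ(f(n)) = Θ(n^5).

Case 3: M(n) = Θ(n^5)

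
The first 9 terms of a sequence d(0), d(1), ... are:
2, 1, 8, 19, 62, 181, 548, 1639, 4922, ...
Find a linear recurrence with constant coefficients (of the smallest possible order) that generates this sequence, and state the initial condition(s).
Look for the lowest-order linear relation among consecutive terms.
Observation: d(n) - 2·d(n-1) - (3)·d(n-2) = 0 holds for the shown terms, and no order-1 relation d(n) = α·d(n-1) + β fits.
Check at n=3: 2·8 + (3)·1 = 19. ✓

d(n) = 2d(n-1) + 3d(n-2), d(0) = 2, d(1) = 1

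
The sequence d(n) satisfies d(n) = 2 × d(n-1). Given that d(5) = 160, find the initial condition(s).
In general d(n) = 2ⁿ · d(0). At n = 5: d(0) = d(5) / 2^5 = 160 / 32 = 5.

d(0) = 5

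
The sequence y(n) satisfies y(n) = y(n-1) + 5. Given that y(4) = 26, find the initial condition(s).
y(4) = y(0) + 4·5, so y(0) = 26 - 20 = 6.

y(0) = 6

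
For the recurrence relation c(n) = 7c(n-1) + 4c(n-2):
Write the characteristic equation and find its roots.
Substitute c(n) = rⁿ and divide through by rⁿ⁻²: r² - 7r - 4 = 0
Discriminant: 7² + 4·4 = 65, not a perfect square, so by the quadratic formula r = (7 ± √65)/2.
General solution: c(n) = A·r₁ⁿ + B·r₂ⁿ where r₁,r₂ = (7 ± √65)/2

Characteristic: r² - 7r - 4 = 0, Roots: r = (7 ± √65)/2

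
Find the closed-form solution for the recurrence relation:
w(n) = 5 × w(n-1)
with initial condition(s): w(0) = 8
Recurrence: w(n) = 5 × w(n-1), initial: w(0) = 8.
Each term is 5 times the previous, so this is geometric with ratio 5. After n steps: w(n) = w(0)·5ⁿ = 8·5ⁿ.

w(n) = 8·5ⁿ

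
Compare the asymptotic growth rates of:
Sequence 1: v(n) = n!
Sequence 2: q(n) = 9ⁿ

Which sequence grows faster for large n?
Comparing growth rates:
Growth-rate hierarchy: log n ≺ any polynomial ≺ any exponential cⁿ (c>1) ≺ n! ≺ nⁿ.
factorial dominates exponential base 9 asymptotically.

v(n) grows faster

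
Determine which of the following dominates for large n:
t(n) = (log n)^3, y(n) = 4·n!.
Comparing growth rates:
Growth-rate hierarchy: log n ≺ any polynomial ≺ any exponential cⁿ (c>1) ≺ n! ≺ nⁿ.
factorial dominates polylogarithmic (log n)^3 asymptotically.

y(n) grows faster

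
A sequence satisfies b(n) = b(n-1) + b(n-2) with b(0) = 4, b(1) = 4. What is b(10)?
Computing the sequence terms:
4, 4, 8, 12, 20, 32, 52, 84, 136, 220, 356

356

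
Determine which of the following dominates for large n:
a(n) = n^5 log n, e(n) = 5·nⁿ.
Comparing growth rates:
Growth-rate hierarchy: log n ≺ any polynomial ≺ any exponential cⁿ (c>1) ≺ n! ≺ nⁿ.
super-exponential nⁿ dominates polynomial degree 5 (with log factor) asymptotically.

e(n) grows faster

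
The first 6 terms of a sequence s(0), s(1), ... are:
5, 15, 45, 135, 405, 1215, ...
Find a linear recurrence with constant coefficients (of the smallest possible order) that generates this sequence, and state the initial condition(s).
Look for the lowest-order linear relation among consecutive terms.
Observation: each term is 3× the previous.
Check at n=2: 3·15 = 45. ✓

s(n) = 3 × s(n-1), s(0) = 5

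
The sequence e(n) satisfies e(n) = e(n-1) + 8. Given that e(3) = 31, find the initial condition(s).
e(3) = e(0) + 3·8, so e(0) = 31 - 24 = 7.

e(0) = 7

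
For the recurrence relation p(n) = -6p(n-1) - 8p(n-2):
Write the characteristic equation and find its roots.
Substitute p(n) = rⁿ and divide through by rⁿ⁻²: r² + 6r + 8 = 0
Factor: (r + 2)(r + 4) = 0, so r = -2, -4.
General solution: p(n) = A·(-2)ⁿ + B·(-4)ⁿ

Characteristic: r² + 6r + 8 = 0, Roots: r = -2, -4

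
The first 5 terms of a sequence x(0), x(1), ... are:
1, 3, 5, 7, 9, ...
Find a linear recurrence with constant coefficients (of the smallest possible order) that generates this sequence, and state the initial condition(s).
Look for the lowest-order linear relation among consecutive terms.
Observation: consecutive differences are constant (= 2).
Check at n=2: 1·3 + 2 = 5. ✓

x(n) = x(n-1) + 2, x(0) = 1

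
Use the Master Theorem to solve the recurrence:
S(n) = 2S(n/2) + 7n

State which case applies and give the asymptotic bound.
Master Theorem template: S(n) = a·S(n/b) + f(n).
Here: a=2, b=2, f(n)=7n
Compute log_b(a) = log_2(2) = 1.
f(n) = 7n = Θ(n). Case 2: S(n) = Θ(n log n).

Case 2: S(n) = Θ(n log n)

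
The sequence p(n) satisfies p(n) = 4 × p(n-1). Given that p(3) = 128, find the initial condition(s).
In general p(n) = 4ⁿ · p(0). At n = 3: p(0) = p(3) / 4^3 = 128 / 64 = 2.

p(0) = 2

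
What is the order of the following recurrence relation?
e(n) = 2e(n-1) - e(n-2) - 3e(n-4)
The order is the largest lag k for which e(n-k) appears. Here the deepest term is e(n-4), so the order is 4.

Order 4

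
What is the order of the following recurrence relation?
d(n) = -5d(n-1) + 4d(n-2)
The order is the largest lag k for which d(n-k) appears. Here the deepest term is d(n-2), so the order is 2.

Order 2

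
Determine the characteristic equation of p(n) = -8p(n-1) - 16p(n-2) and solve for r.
Substitute p(n) = rⁿ and divide through by rⁿ⁻²: r² + 8r + 16 = 0
Factor: (r + 4)² = 0, so r = -4 (double root).
General solution: p(n) = (A + Bn)·(-4)ⁿ

Characteristic: r² + 8r + 16 = 0, Roots: r = -4 (double root)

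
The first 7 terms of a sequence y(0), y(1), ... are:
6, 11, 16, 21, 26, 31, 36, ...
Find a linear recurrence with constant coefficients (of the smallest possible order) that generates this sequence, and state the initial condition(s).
Look for the lowest-order linear relation among consecutive terms.
Observation: consecutive differences are constant (= 5).
Check at n=2: 1·11 + 5 = 16. ✓

y(n) = y(n-1) + 5, y(0) = 6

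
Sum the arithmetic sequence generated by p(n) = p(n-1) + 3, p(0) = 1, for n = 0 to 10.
Computing the sequence terms: 1, 4, 7, 10, 13, 16, 19, 22, 25, 28, 31
Adding these values together:

176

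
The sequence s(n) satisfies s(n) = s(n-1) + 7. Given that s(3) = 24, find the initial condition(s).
s(3) = s(0) + 3·7, so s(0) = 24 - 21 = 3.

s(0) = 3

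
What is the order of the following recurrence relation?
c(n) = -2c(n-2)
The order is the largest lag k for which c(n-k) appears. Here the deepest term is c(n-2), so the order is 2.

Order 2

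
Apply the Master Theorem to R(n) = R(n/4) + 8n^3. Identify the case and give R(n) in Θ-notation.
Master Theorem template: R(n) = a·R(n/b) + f(n).
Here: a=1, b=4, f(n)=8n^3
Compute log_b(a) = log_4(1) = 0.
f(n) = 8n^3 = Ω(n^(0+ε)) with ε = 3, and the regularity condition holds (a·f(n/b) = (a/b^3)·f(n) with a/b^3 = 4^-3 < 1). Case 3: R(n) = Θ(f(n)) = Θ(n^3).

Case 3: R(n) = Θ(n^3)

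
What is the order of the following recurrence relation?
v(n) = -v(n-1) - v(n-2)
The order is the largest lag k for which v(n-k) appears. Here the deepest term is v(n-2), so the order is 2.

Order 2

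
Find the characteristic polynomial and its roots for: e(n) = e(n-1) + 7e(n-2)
Substitute e(n) = rⁿ and divide through by rⁿ⁻²: r² - r - 7 = 0
Discriminant: 1² + 4·7 = 29, not a perfect square, so by the quadratic formula r = (1 ± √29)/2.
General solution: e(n) = A·r₁ⁿ + B·r₂ⁿ where r₁,r₂ = (1 ± √29)/2

Characteristic: r² - r - 7 = 0, Roots: r = (1 ± √29)/2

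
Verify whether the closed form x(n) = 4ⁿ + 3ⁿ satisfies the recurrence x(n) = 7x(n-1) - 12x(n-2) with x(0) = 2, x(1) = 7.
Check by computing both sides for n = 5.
From the recurrence with x(0) = 2, x(1) = 7:
  x(0) = 2, x(1) = 7, x(2) = 25, x(3) = 91, x(4) = 337, x(5) = 1267
  so the recurrence gives x(5) = 1267.
From the proposed closed form x(n) = 4ⁿ + 3ⁿ:
  x(5) = 1267.
Both sides give 1267 at n = 5, and the initial condition(s) match, so the closed form is consistent.

Yes, the closed form is correct.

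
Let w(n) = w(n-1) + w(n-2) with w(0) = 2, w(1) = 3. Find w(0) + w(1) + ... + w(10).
Computing the sequence terms: 2, 3, 5, 8, 13, 21, 34, 55, 89, 144, 233
Adding these values together:

607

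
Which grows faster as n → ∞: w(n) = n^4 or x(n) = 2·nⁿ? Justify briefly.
Comparing growth rates:
Growth-rate hierarchy: log n ≺ any polynomial ≺ any exponential cⁿ (c>1) ≺ n! ≺ nⁿ.
super-exponential nⁿ dominates polynomial degree 4 asymptotically.

x(n) grows faster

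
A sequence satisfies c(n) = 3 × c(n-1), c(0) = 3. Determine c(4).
Computing step by step:
c(0) = 3
c(1) = 3 × 3 = 9
c(2) = 3 × 9 = 27
c(3) = 3 × 27 = 81
c(4) = 3 × 81 = 243

243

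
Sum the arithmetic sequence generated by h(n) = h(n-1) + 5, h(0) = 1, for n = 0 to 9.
Computing the sequence terms: 1, 6, 11, 16, 21, 26, 31, 36, 41, 46
Adding these values together:

235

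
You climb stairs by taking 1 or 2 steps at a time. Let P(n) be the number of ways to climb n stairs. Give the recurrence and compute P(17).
Condition on the size of the last step (1 to 2): before it there were n-1, …, n-2 stairs climbed, and these cases are disjoint, so P(n) = P(n-1) + P(n-2) (Fibonacci-type sequence).
Initial conditions by direct count (compositions of i into parts ≤ 2): P(1) = 1; P(2) = 2.
Iterating the recurrence: P(3) = 3, P(4) = 5, P(5) = 8, P(6) = 13, P(7) = 21, P(8) = 34, P(9) = 55, P(10) = 89, P(11) = 144, P(12) = 233, P(13) = 377, P(14) = 610, P(15) = 987, P(16) = 1597, P(17) = 2584.

P(n) = P(n-1) + P(n-2), P(1) = 1, P(2) = 2; P(17) = 2584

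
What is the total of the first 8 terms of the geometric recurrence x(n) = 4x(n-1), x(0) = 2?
Computing the sequence terms: 2, 8, 32, 128, 512, 2048, 8192, 32768
Adding these values together:

43690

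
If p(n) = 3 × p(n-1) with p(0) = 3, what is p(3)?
Computing step by step:
p(0) = 3
p(1) = 3 × 3 = 9
p(2) = 3 × 9 = 27
p(3) = 3 × 27 = 81

81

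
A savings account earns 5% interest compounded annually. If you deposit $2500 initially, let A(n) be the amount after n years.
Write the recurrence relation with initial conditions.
Each year the balance grows by 5%, i.e. is multiplied by 1 + 5/100 = 1.05, so A(n) = 1.05 × A(n-1). The initial deposit gives A(0) = 2500.
Unrolling gives the closed form A(n) = 2500 × (1.05)ⁿ.

A(n) = 1.05 × A(n-1), A(0) = 2500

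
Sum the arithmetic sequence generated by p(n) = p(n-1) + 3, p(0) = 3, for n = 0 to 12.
Computing the sequence terms: 3, 6, 9, 12, 15, 18, 21, 24, 27, 30, 33, 36, 39
Adding these values together:

273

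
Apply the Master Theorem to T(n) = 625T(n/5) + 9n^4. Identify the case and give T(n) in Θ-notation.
Master Theorem template: T(n) = a·T(n/b) + f(n).
Here: a=625, b=5, f(n)=9n^4
Compute log_b(a) = log_5(625) = 4.
f(n) = 9n^4 = Θ(n^4). Case 2: T(n) = Θ(n^4 log n).

Case 2: T(n) = Θ(n^4 log n)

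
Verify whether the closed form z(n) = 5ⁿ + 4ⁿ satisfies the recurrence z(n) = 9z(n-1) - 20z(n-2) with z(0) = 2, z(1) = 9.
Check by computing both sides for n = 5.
From the recurrence with z(0) = 2, z(1) = 9:
  z(0) = 2, z(1) = 9, z(2) = 41, z(3) = 189, z(4) = 881, z(5) = 4149
  so the recurrence gives z(5) = 4149.
From the proposed closed form z(n) = 5ⁿ + 4ⁿ:
  z(5) = 4149.
Both sides give 4149 at n = 5, and the initial condition(s) match, so the closed form is consistent.

Yes, the closed form is correct.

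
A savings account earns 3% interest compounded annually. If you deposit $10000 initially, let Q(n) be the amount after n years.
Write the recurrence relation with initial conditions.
Each year the balance grows by 3%, i.e. is multiplied by 1 + 3/100 = 1.03, so Q(n) = 1.03 × Q(n-1). The initial deposit gives Q(0) = 10000.
Unrolling gives the closed form Q(n) = 10000 × (1.03)ⁿ.

Q(n) = 1.03 × Q(n-1), Q(0) = 10000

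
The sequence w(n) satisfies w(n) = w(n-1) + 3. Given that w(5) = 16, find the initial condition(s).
w(5) = w(0) + 5·3, so w(0) = 16 - 15 = 1.

w(0) = 1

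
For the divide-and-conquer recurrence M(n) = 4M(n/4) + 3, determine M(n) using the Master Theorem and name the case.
Master Theorem template: M(n) = a·M(n/b) + f(n).
Here: a=4, b=4, f(n)=3
Compute log_b(a) = log_4(4) = 1.
f(n) = 3 = O(n^(1-ε)) with ε = 1. Case 1: M(n) = Θ(n^log_b(a)) = Θ(n).

Case 1: M(n) = Θ(n)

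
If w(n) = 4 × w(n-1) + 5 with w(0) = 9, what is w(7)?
Computing step by step:
w(0) = 9
w(1) = 4 × 9 + 5 = 41
w(2) = 4 × 41 + 5 = 169
w(3) = 4 × 169 + 5 = 681
w(4) = 4 × 681 + 5 = 2729
w(5) = 4 × 2729 + 5 = 10921
w(6) = 4 × 10921 + 5 = 43689
w(7) = 4 × 43689 + 5 = 174761

174761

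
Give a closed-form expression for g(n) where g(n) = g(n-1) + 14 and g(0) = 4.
Recurrence: g(n) = g(n-1) + 14, initial: g(0) = 4.
Each step adds 14, so g(n) = g(0) + 14n = 14n + 4.

g(n) = 14n + 4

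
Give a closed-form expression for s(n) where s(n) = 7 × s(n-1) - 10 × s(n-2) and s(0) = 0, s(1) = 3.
Recurrence: s(n) = 7 × s(n-1) - 10 × s(n-2), initial: s(0) = 0, s(1) = 3.
Characteristic equation: r² - 7r + 10 = 0, which factors as (r - 5)(r - 2) = 0, so r = 5, 2. General solution s(n) = A·5ⁿ + B·2ⁿ. From s(0) = 0: A + B = 0. From s(1) = 3: 5A + 2B = 3. Solving gives A = 1, B = -1.

s(n) = 5ⁿ - 2ⁿ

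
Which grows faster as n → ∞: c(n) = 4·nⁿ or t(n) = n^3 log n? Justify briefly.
Comparing growth rates:
Growth-rate hierarchy: log n ≺ any polynomial ≺ any exponential cⁿ (c>1) ≺ n! ≺ nⁿ.
super-exponential nⁿ dominates polynomial degree 3 (with log factor) asymptotically.

c(n) grows faster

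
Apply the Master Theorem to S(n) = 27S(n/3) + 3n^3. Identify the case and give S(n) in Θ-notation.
Master Theorem template: S(n) = a·S(n/b) + f(n).
Here: a=27, b=3, f(n)=3n^3
Compute log_b(a) = log_3(27) = 3.
f(n) = 3n^3 = Θ(n^3). Case 2: S(n) = Θ(n^3 log n).

Case 2: S(n) = Θ(n^3 log n)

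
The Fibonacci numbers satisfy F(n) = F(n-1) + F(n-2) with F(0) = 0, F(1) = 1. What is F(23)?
Computing the sequence terms:
0, 1, 1, 2, 3, 5, 8, 13, 21, 34, 55, 89, 144, 233, 377, 610, 987, 1597, 2584, 4181, 6765, 10946, 17711, 28657

28657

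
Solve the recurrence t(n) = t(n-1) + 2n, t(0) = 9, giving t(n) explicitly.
Recurrence: t(n) = t(n-1) + 2n, initial: t(0) = 9.
Telescoping: t(n) = t(0) + 2·Σᵢ₌₁ⁿ i = 9 + 2·n(n+1)/2.

t(n) = 2·n(n+1)/2 + 9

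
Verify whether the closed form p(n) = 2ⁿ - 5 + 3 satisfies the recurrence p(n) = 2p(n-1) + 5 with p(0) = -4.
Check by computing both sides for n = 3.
From the recurrence with p(0) = -4:
  p(0) = -4, p(1) = -3, p(2) = -1, p(3) = 3
  so the recurrence gives p(3) = 3.
From the proposed closed form p(n) = 2ⁿ - 5 + 3:
  p(3) = 6.
The recurrence gives 3 but the closed form gives 6, so the closed form does not satisfy the recurrence.

No, the closed form is incorrect.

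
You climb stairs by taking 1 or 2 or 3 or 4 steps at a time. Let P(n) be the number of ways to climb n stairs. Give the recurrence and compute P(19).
Condition on the size of the last step (1 to 4): before it there were n-1, …, n-4 stairs climbed, and these cases are disjoint, so P(n) = P(n-1) + P(n-2) + P(n-3) + P(n-4) (order-4 linear recurrence).
Initial conditions by direct count (compositions of i into parts ≤ 4): P(1) = 1; P(2) = 2; P(3) = 4; P(4) = 8.
Iterating the recurrence: P(5) = 15, P(6) = 29, P(7) = 56, P(8) = 108, P(9) = 208, P(10) = 401, P(11) = 773, P(12) = 1490, P(13) = 2872, P(14) = 5536, P(15) = 10671, P(16) = 20569, P(17) = 39648, P(18) = 76424, P(19) = 147312.

P(n) = P(n-1) + P(n-2) + P(n-3) + P(n-4), P(1) = 1, P(2) = 2, P(3) = 4, P(4) = 8; P(19) = 147312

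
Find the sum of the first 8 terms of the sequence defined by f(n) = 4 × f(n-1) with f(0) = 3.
Computing the sequence terms: 3, 12, 48, 192, 768, 3072, 12288, 49152
Adding these values together:

65535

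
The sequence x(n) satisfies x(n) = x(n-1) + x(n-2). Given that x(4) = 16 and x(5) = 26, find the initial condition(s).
Work backwards using x(k) = x(k+2) - x(k+1):
x(3) = x(5) - x(4) = 26 - 16 = 10
x(2) = x(4) - x(3) = 16 - 10 = 6
x(1) = x(3) - x(2) = 10 - 6 = 4
x(0) = x(2) - x(1) = 6 - 4 = 2

x(0) = 2, x(1) = 4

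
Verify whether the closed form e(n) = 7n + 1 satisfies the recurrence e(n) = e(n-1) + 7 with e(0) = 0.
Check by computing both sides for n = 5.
From the recurrence with e(0) = 0:
  e(0) = 0, e(1) = 7, e(2) = 14, e(3) = 21, e(4) = 28, e(5) = 35
  so the recurrence gives e(5) = 35.
From the proposed closed form e(n) = 7n + 1:
  e(5) = 36.
The recurrence gives 35 but the closed form gives 36, so the closed form does not satisfy the recurrence.

No, the closed form is incorrect.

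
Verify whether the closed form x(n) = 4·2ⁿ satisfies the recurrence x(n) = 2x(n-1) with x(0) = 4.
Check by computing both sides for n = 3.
From the recurrence with x(0) = 4:
  x(0) = 4, x(1) = 8, x(2) = 16, x(3) = 32
  so the recurrence gives x(3) = 32.
From the proposed closed form x(n) = 4·2ⁿ:
  x(3) = 32.
Both sides give 32 at n = 3, and the initial condition(s) match, so the closed form is consistent.

Yes, the closed form is correct.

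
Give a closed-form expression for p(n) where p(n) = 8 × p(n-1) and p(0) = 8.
Recurrence: p(n) = 8 × p(n-1), initial: p(0) = 8.
Each term is 8 times the previous, so this is geometric with ratio 8. After n steps: p(n) = p(0)·8ⁿ = 8·8ⁿ.

p(n) = 8·8ⁿ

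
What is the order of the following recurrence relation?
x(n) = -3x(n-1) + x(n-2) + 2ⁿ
The order is the largest lag k for which x(n-k) appears. Here the deepest term is x(n-2) (the 2ⁿ term is non-homogeneous and does not affect the order), so the order is 2.

Order 2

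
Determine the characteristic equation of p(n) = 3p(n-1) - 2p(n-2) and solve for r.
Substitute p(n) = rⁿ and divide through by rⁿ⁻²: r² - 3r + 2 = 0
Factor: (r - 2)(r - 1) = 0, so r = 2, 1.
General solution: p(n) = A·2ⁿ + B·1ⁿ

Characteristic: r² - 3r + 2 = 0, Roots: r = 2, 1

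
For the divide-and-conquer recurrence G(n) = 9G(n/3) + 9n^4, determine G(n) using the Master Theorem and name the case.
Master Theorem template: G(n) = a·G(n/b) + f(n).
Here: a=9, b=3, f(n)=9n^4
Compute log_b(a) = log_3(9) = 2.
f(n) = 9n^4 = Ω(n^(2+ε)) with ε = 2, and the regularity condition holds (a·f(n/b) = (a/b^4)·f(n) with a/b^4 = 3^-2 < 1). Case 3: G(n) = Θ(f(n)) = Θ(n^4).

Case 3: G(n) = Θ(n^4)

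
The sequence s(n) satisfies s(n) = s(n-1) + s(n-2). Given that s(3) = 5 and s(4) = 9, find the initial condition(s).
Work backwards using s(k) = s(k+2) - s(k+1):
s(2) = s(4) - s(3) = 9 - 5 = 4
s(1) = s(3) - s(2) = 5 - 4 = 1
s(0) = s(2) - s(1) = 4 - 1 = 3

s(0) = 3, s(1) = 1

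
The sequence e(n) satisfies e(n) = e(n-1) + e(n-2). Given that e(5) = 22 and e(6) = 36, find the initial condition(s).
Work backwards using e(k) = e(k+2) - e(k+1):
e(4) = e(6) - e(5) = 36 - 22 = 14
e(3) = e(5) - e(4) = 22 - 14 = 8
e(2) = e(4) - e(3) = 14 - 8 = 6
e(1) = e(3) - e(2) = 8 - 6 = 2
e(0) = e(2) - e(1) = 6 - 2 = 4

e(0) = 4, e(1) = 2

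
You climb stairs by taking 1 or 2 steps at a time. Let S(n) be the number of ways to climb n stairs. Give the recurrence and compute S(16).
Condition on the size of the last step (1 to 2): before it there were n-1, …, n-2 stairs climbed, and these cases are disjoint, so S(n) = S(n-1) + S(n-2) (Fibonacci-type sequence).
Initial conditions by direct count (compositions of i into parts ≤ 2): S(1) = 1; S(2) = 2.
Iterating the recurrence: S(3) = 3, S(4) = 5, S(5) = 8, S(6) = 13, S(7) = 21, S(8) = 34, S(9) = 55, S(10) = 89, S(11) = 144, S(12) = 233, S(13) = 377, S(14) = 610, S(15) = 987, S(16) = 1597.

S(n) = S(n-1) + S(n-2), S(1) = 1, S(2) = 2; S(16) = 1597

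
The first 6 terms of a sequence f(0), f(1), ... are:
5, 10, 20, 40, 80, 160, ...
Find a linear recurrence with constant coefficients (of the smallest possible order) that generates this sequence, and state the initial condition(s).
Look for the lowest-order linear relation among consecutive terms.
Observation: each term is 2× the previous.
Check at n=2: 2·10 = 20. ✓

f(n) = 2 × f(n-1), f(0) = 5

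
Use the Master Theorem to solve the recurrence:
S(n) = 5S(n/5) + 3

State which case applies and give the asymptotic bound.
Master Theorem template: S(n) = a·S(n/b) + f(n).
Here: a=5, b=5, f(n)=3
Compute log_b(a) = log_5(5) = 1.
f(n) = 3 = O(n^(1-ε)) with ε = 1. Case 1: S(n) = Θ(n^log_b(a)) = Θ(n).

Case 1: S(n) = Θ(n)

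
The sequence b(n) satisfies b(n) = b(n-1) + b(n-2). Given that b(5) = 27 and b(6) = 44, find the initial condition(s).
Work backwards using b(k) = b(k+2) - b(k+1):
b(4) = b(6) - b(5) = 44 - 27 = 17
b(3) = b(5) - b(4) = 27 - 17 = 10
b(2) = b(4) - b(3) = 17 - 10 = 7
b(1) = b(3) - b(2) = 10 - 7 = 3
b(0) = b(2) - b(1) = 7 - 3 = 4

b(0) = 4, b(1) = 3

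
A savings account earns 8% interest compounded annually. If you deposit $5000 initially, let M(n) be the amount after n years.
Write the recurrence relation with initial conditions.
Each year the balance grows by 8%, i.e. is multiplied by 1 + 8/100 = 1.08, so M(n) = 1.08 × M(n-1). The initial deposit gives M(0) = 5000.
Unrolling gives the closed form M(n) = 5000 × (1.08)ⁿ.

M(n) = 1.08 × M(n-1), M(0) = 5000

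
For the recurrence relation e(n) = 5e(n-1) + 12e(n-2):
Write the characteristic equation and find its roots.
Substitute e(n) = rⁿ and divide through by rⁿ⁻²: r² - 5r - 12 = 0
Discriminant: 5² + 4·12 = 73, not a perfect square, so by the quadratic formula r = (5 ± √73)/2.
General solution: e(n) = A·r₁ⁿ + B·r₂ⁿ where r₁,r₂ = (5 ± √73)/2

Characteristic: r² - 5r - 12 = 0, Roots: r = (5 ± √73)/2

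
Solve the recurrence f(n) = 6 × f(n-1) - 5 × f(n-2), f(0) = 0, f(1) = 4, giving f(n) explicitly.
Recurrence: f(n) = 6 × f(n-1) - 5 × f(n-2), initial: f(0) = 0, f(1) = 4.
Characteristic equation: r² - 6r + 5 = 0, which factors as (r - 5)(r - 1) = 0, so r = 5, 1. General solution f(n) = A·5ⁿ + B·1ⁿ. From f(0) = 0: A + B = 0. From f(1) = 4: 5A + 1B = 4. Solving gives A = 1, B = -1.

f(n) = 5ⁿ - 1ⁿ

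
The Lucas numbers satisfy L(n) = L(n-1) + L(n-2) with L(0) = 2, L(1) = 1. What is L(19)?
Computing the sequence terms:
2, 1, 3, 4, 7, 11, 18, 29, 47, 76, 123, 199, 322, 521, 843, 1364, 2207, 3571, 5778, 9349

9349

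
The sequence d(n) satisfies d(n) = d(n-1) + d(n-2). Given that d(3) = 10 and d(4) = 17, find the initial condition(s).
Work backwards using d(k) = d(k+2) - d(k+1):
d(2) = d(4) - d(3) = 17 - 10 = 7
d(1) = d(3) - d(2) = 10 - 7 = 3
d(0) = d(2) - d(1) = 7 - 3 = 4

d(0) = 4, d(1) = 3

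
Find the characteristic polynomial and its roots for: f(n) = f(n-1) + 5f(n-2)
Substitute f(n) = rⁿ and divide through by rⁿ⁻²: r² - r - 5 = 0
Discriminant: 1² + 4·5 = 21, not a perfect square, so by the quadratic formula r = (1 ± √21)/2.
General solution: f(n) = A·r₁ⁿ + B·r₂ⁿ where r₁,r₂ = (1 ± √21)/2

Characteristic: r² - r - 5 = 0, Roots: r = (1 ± √21)/2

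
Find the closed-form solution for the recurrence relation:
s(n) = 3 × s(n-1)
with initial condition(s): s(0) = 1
Recurrence: s(n) = 3 × s(n-1), initial: s(0) = 1.
Each term is 3 times the previous, so this is geometric with ratio 3. After n steps: s(n) = s(0)·3ⁿ = 3ⁿ.

s(n) = 3ⁿ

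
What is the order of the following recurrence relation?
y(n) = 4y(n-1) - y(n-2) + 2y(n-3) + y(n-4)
The order is the largest lag k for which y(n-k) appears. Here the deepest term is y(n-4), so the order is 4.

Order 4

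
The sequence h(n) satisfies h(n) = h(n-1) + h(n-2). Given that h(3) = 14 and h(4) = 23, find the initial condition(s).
Work backwards using h(k) = h(k+2) - h(k+1):
h(2) = h(4) - h(3) = 23 - 14 = 9
h(1) = h(3) - h(2) = 14 - 9 = 5
h(0) = h(2) - h(1) = 9 - 5 = 4

h(0) = 4, h(1) = 5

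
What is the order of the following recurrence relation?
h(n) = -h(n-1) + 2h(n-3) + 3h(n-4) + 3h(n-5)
The order is the largest lag k for which h(n-k) appears. Here the deepest term is h(n-5), so the order is 5.

Order 5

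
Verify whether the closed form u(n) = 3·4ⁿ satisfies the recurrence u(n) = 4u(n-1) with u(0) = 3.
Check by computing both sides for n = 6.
From the recurrence with u(0) = 3:
  u(0) = 3, u(1) = 12, u(2) = 48, u(3) = 192, u(4) = 768, u(5) = 3072, u(6) = 12288
  so the recurrence gives u(6) = 12288.
From the proposed closed form u(n) = 3·4ⁿ:
  u(6) = 12288.
Both sides give 12288 at n = 6, and the initial condition(s) match, so the closed form is consistent.

Yes, the closed form is correct.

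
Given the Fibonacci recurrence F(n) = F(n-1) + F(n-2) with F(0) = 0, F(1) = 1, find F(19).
Computing the sequence terms:
0, 1, 1, 2, 3, 5, 8, 13, 21, 34, 55, 89, 144, 233, 377, 610, 987, 1597, 2584, 4181

4181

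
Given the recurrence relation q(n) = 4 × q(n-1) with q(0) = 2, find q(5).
Computing step by step:
q(0) = 2
q(1) = 4 × 2 = 8
q(2) = 4 × 8 = 32
q(3) = 4 × 32 = 128
q(4) = 4 × 128 = 512
q(5) = 4 × 512 = 2048

2048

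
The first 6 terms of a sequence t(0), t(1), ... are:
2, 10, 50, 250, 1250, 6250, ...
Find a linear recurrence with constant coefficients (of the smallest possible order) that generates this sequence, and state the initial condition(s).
Look for the lowest-order linear relation among consecutive terms.
Observation: each term is 5× the previous.
Check at n=2: 5·10 = 50. ✓

t(n) = 5 × t(n-1), t(0) = 2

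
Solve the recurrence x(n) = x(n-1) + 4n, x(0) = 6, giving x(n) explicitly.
Recurrence: x(n) = x(n-1) + 4n, initial: x(0) = 6.
Telescoping: x(n) = x(0) + 4·Σᵢ₌₁ⁿ i = 6 + 4·n(n+1)/2.

x(n) = 4·n(n+1)/2 + 6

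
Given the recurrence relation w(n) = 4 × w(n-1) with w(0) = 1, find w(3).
Computing step by step:
w(0) = 1
w(1) = 4 × 1 = 4
w(2) = 4 × 4 = 16
w(3) = 4 × 16 = 64

64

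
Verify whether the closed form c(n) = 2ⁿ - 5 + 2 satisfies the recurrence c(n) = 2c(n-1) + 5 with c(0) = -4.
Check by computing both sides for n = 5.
From the recurrence with c(0) = -4:
  c(0) = -4, c(1) = -3, c(2) = -1, c(3) = 3, c(4) = 11, c(5) = 27
  so the recurrence gives c(5) = 27.
From the proposed closed form c(n) = 2ⁿ - 5 + 2:
  c(5) = 29.
The recurrence gives 27 but the closed form gives 29, so the closed form does not satisfy the recurrence.

No, the closed form is incorrect.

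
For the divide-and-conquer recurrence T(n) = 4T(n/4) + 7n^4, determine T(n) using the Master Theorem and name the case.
Master Theorem template: T(n) = a·T(n/b) + f(n).
Here: a=4, b=4, f(n)=7n^4
Compute log_b(a) = log_4(4) = 1.
f(n) = 7n^4 = Ω(n^(1+ε)) with ε = 3, and the regularity condition holds (a·f(n/b) = (a/b^4)·f(n) with a/b^4 = 4^-3 < 1). Case 3: T(n) = Θ(f(n)) = Θ(n^4).

Case 3: T(n) = Θ(n^4)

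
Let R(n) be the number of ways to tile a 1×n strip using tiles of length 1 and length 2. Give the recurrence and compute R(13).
Condition on the last tile: it has length 1 (leaving a 1×(n-1) strip) or length 2 (leaving a 1×(n-2) strip), so R(n) = R(n-1) + R(n-2) (order-2 linear recurrence).
For 0 ≤ i < 2 only unit tiles fit, so R(i) = 1.
Iterating the recurrence: R(2) = 2, R(3) = 3, R(4) = 5, R(5) = 8, R(6) = 13, R(7) = 21, R(8) = 34, R(9) = 55, R(10) = 89, R(11) = 144, R(12) = 233, R(13) = 377.

R(n) = R(n-1) + R(n-2), with R(i) = 1 for 0 ≤ i < 2; R(13) = 377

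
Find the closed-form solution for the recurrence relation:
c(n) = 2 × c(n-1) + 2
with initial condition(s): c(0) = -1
Recurrence: c(n) = 2 × c(n-1) + 2, initial: c(0) = -1.
Try c(n) = A·2ⁿ + C. Substituting: A·2ⁿ + C = 2(A·2ⁿ⁻¹ + C) + 2 = A·2ⁿ + 2C + 2, so C = 2C + 2, giving C = -2. Then c(0) = A - 2 = -1 gives A = 1.

c(n) = 2ⁿ - 2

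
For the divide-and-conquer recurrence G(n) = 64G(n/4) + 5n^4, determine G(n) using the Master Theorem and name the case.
Master Theorem template: G(n) = a·G(n/b) + f(n).
Here: a=64, b=4, f(n)=5n^4
Compute log_b(a) = log_4(64) = 3.
f(n) = 5n^4 = Ω(n^(3+ε)) with ε = 1, and the regularity condition holds (a·f(n/b) = (a/b^4)·f(n) with a/b^4 = 4^-1 < 1). Case 3: G(n) = Θ(f(n)) = Θ(n^4).

Case 3: G(n) = Θ(n^4)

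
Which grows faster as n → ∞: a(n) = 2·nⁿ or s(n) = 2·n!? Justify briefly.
Comparing growth rates:
Growth-rate hierarchy: log n ≺ any polynomial ≺ any exponential cⁿ (c>1) ≺ n! ≺ nⁿ.
super-exponential nⁿ dominates factorial asymptotically.

a(n) grows faster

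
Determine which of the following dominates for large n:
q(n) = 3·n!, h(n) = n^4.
Comparing growth rates:
Growth-rate hierarchy: log n ≺ any polynomial ≺ any exponential cⁿ (c>1) ≺ n! ≺ nⁿ.
factorial dominates polynomial degree 4 asymptotically.

q(n) grows faster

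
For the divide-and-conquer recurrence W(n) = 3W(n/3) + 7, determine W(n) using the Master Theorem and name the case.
Master Theorem template: W(n) = a·W(n/b) + f(n).
Here: a=3, b=3, f(n)=7
Compute log_b(a) = log_3(3) = 1.
f(n) = 7 = O(n^(1-ε)) with ε = 1. Case 1: W(n) = Θ(n^log_b(a)) = Θ(n).

Case 1: W(n) = Θ(n)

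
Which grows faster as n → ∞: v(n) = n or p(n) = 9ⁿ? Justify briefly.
Comparing growth rates:
Growth-rate hierarchy: log n ≺ any polynomial ≺ any exponential cⁿ (c>1) ≺ n! ≺ nⁿ.
exponential base 9 dominates polynomial degree 1 asymptotically.

p(n) grows faster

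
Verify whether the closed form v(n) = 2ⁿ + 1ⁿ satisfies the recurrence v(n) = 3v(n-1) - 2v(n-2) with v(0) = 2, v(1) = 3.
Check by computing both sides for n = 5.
From the recurrence with v(0) = 2, v(1) = 3:
  v(0) = 2, v(1) = 3, v(2) = 5, v(3) = 9, v(4) = 17, v(5) = 33
  so the recurrence gives v(5) = 33.
From the proposed closed form v(n) = 2ⁿ + 1ⁿ:
  v(5) = 33.
Both sides give 33 at n = 5, and the initial condition(s) match, so the closed form is consistent.

Yes, the closed form is correct.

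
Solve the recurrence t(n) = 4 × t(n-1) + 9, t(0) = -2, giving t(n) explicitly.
Recurrence: t(n) = 4 × t(n-1) + 9, initial: t(0) = -2.
Try t(n) = A·4ⁿ + C. Substituting: A·4ⁿ + C = 4(A·4ⁿ⁻¹ + C) + 9 = A·4ⁿ + 4C + 9, so C = 4C + 9, giving C = -3. Then t(0) = A - 3 = -2 gives A = 1.

t(n) = 4ⁿ - 3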